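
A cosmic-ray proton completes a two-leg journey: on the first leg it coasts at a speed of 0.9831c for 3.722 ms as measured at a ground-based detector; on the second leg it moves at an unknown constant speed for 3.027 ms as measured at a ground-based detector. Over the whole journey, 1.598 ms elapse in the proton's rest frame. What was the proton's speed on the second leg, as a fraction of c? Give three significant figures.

Leg 1: γ = 1/√(1 − 0.9831²) = 1/√0.03351 = 5.462; τ_1 = 3.722/5.462 = 0.6814 ms.
Leg 2: speed unknown; τ_2 = 3.027/γ_2.
Total proper time: 0.6814 + τ_2 = 1.598, so τ_2 = 1.598 − 0.6814 = 0.9166 ms.
γ_2 = 3.027/0.9166 = 3.302; β = √(1 − 1/γ²) = √0.9083.

β = 0.953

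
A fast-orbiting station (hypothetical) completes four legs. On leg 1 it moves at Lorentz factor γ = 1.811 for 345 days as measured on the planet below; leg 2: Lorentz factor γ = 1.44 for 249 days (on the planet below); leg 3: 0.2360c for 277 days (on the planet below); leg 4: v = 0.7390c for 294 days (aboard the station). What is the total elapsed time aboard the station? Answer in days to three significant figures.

Leg 1: γ = 1.811; τ_1 = 345/1.811 = 190.5 days.
Leg 2: γ = 1.44; τ_2 = 249/1.440 = 172.9 days.
Leg 3: γ = 1/√(1 − 0.2360²) = 1/√0.9443 = 1.029; τ_3 = 277/1.029 = 269.2 days.
Leg 4: 294 days is already measured aboard the station.
Total: 190.5 + 172.9 + 269.2 + 294.0 days.

τ = 927 days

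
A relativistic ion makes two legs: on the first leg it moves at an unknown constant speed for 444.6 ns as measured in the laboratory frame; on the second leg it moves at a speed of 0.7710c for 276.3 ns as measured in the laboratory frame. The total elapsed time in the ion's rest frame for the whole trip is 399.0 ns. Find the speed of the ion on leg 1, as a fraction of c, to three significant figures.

Leg 1: speed unknown; τ_1 = 444.6/γ_1.
Leg 2: γ = 1/√(1 − 0.7710²) = 1/√0.4056 = 1.570; τ_2 = 276.3/1.570 = 176.0 ns.
Total proper time: τ_1 + 176.0 = 399.0, so τ_1 = 399.0 − 176.0 = 223.0 ns.
γ_1 = 444.6/223.0 = 1.993; β = √(1 − 1/γ²) = √0.7483.

β = 0.865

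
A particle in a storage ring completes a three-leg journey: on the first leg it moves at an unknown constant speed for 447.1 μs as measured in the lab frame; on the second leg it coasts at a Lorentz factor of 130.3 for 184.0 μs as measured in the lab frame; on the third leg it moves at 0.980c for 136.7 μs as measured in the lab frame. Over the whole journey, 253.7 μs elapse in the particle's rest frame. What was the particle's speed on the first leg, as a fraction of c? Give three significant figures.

β = 0.864

Leg 1: speed unknown; τ_1 = 447.1/γ_1.
Leg 2: γ = 130.3; τ_2 = 184.0/130.3 = 1.412 μs.
Leg 3: γ = 1/√(1 − 0.980²) = 1/√0.03960 = 5.025; τ_3 = 136.7/5.025 = 27.20 μs.
Total proper time: τ_1 + 1.412 + 27.20 = 253.7, so τ_1 = 253.7 − 28.62 = 225.1 μs.
γ_1 = 447.1/225.1 = 1.986; β = √(1 − 1/γ²) = √0.7466.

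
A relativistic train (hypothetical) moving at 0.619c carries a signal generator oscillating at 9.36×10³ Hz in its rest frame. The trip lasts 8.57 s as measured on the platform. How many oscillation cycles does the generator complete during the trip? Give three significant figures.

N = 6.30×10⁴

γ = 1/√(1 − 0.619²) = 1/√0.6168 = 1.273
The oscillator's own cycle count is N = f × τ where τ is the proper time on the train. τ = Δt/γ = 8.57/1.273 = 6.731 s = 6.731×10⁰ s.
N = 9.36×10³ × 6.731×10⁰ = 6.300×10⁴.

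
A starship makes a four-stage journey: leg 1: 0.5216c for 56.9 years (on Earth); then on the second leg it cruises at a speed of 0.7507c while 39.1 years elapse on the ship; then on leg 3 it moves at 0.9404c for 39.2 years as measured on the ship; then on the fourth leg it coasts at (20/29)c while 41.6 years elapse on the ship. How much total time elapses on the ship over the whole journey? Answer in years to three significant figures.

τ = 168 years

Leg 1: γ = 1/√(1 − 0.5216²) = 1/√0.7279 = 1.172; τ_1 = 56.9/1.172 = 48.55 years.
Leg 2: 39.1 years is already measured on the ship.
Leg 3: 39.2 years is already measured on the ship.
Leg 4: 41.6 years is already measured on the ship.
Total: 48.55 + 39.10 + 39.20 + 41.60 years.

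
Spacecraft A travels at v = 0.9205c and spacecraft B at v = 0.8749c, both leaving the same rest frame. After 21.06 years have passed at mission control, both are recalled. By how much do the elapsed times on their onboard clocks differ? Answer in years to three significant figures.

|τ_A − τ_B| = 1.97 years

A: γ = 1/√(1 − 0.9205²) = 1/√0.1527 = 2.559; τ_A = 21.06/2.559 = 8.229 years.
B: γ = 1/√(1 − 0.8749²) = 1/√0.2345 = 2.065; τ_B = 21.06/2.065 = 10.20 years.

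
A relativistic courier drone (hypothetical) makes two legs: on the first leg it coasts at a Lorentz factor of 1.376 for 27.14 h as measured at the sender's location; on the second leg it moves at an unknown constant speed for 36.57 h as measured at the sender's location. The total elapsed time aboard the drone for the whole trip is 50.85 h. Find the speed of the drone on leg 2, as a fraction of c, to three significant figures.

Leg 1: γ = 1.376; τ_1 = 27.14/1.376 = 19.72 h.
Leg 2: speed unknown; τ_2 = 36.57/γ_2.
Total proper time: 19.72 + τ_2 = 50.85, so τ_2 = 50.85 − 19.72 = 31.13 h.
γ_2 = 36.57/31.13 = 1.175; β = √(1 − 1/γ²) = √0.2756.

β = 0.525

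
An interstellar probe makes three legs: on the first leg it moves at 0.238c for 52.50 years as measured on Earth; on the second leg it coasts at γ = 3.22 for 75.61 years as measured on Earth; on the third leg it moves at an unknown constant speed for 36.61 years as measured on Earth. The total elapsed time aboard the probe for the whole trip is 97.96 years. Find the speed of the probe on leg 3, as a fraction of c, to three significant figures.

β = 0.767

Leg 1: γ = 1/√(1 − 0.238²) = 1/√0.9434 = 1.030; τ_1 = 52.50/1.030 = 50.99 years.
Leg 2: γ = 3.22; τ_2 = 75.61/3.220 = 23.48 years.
Leg 3: speed unknown; τ_3 = 36.61/γ_3.
Total proper time: 50.99 + 23.48 + τ_3 = 97.96, so τ_3 = 97.96 − 74.47 = 23.49 years.
γ_3 = 36.61/23.49 = 1.559; β = √(1 − 1/γ²) = √0.5884.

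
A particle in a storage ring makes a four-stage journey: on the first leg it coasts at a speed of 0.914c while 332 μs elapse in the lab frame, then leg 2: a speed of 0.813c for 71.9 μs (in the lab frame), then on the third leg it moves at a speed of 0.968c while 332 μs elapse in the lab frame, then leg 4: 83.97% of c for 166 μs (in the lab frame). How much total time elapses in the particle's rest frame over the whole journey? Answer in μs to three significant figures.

τ = 350 μs

Leg 1: γ = 1/√(1 − 0.914²) = 1/√0.1646 = 2.465; τ_1 = 332/2.465 = 134.7 μs.
Leg 2: γ = 1/√(1 − 0.813²) = 1/√0.3390 = 1.717; τ_2 = 71.9/1.717 = 41.86 μs.
Leg 3: γ = 1/√(1 − 0.968²) = 1/√0.06298 = 3.985; τ_3 = 332/3.985 = 83.32 μs.
Leg 4: β = 0.8397; γ = 1/√(1 − 0.8397²) = 1/√0.2949 = 1.841; τ_4 = 166/1.841 = 90.15 μs.
Total: 134.7 + 41.86 + 83.32 + 90.15 μs.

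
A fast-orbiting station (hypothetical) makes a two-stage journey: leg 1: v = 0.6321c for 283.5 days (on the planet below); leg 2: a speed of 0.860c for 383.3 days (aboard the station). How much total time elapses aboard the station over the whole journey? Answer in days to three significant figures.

τ = 603 days

Leg 1: γ = 1/√(1 − 0.6321²) = 1/√0.6004 = 1.291; τ_1 = 283.5/1.291 = 219.7 days.
Leg 2: 383.3 days is already measured aboard the station.
Total: 219.7 + 383.3 days.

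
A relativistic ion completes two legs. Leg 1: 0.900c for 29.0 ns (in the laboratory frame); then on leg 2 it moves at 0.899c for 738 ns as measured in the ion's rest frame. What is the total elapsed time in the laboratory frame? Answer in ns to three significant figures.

Leg 1: 29.0 ns is already measured in the laboratory frame.
Leg 2: γ = 1/√(1 − 0.899²) = 1/√0.1918 = 2.283; Δt_2 = 2.283 × 738 = 1685 ns.
Total: 29.00 + 1685 ns.

Δt = 1710 ns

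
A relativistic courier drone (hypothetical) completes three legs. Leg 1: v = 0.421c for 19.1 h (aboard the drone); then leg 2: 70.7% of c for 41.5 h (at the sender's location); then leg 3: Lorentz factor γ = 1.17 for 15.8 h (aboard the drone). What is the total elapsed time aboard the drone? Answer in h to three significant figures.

τ = 64.2 h

Leg 1: 19.1 h is already measured aboard the drone.
Leg 2: β = 0.707; γ = 1/√(1 − 0.707²) = 1/√0.5002 = 1.414; τ_2 = 41.5/1.414 = 29.35 h.
Leg 3: 15.8 h is already measured aboard the drone.
Total: 19.10 + 29.35 + 15.80 h.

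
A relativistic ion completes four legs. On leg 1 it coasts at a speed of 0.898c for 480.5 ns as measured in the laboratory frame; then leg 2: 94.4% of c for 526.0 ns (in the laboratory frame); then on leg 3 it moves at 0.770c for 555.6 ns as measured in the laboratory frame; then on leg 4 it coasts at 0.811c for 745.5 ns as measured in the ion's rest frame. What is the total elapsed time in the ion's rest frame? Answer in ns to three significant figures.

Leg 1: γ = 1/√(1 − 0.898²) = 1/√0.1936 = 2.273; τ_1 = 480.5/2.273 = 211.4 ns.
Leg 2: β = 0.944; γ = 1/√(1 − 0.944²) = 1/√0.1089 = 3.031; τ_2 = 526.0/3.031 = 173.6 ns.
Leg 3: γ = 1/√(1 − 0.770²) = 1/√0.4071 = 1.567; τ_3 = 555.6/1.567 = 354.5 ns.
Leg 4: 745.5 ns is already measured in the ion's rest frame.
Total: 211.4 + 173.6 + 354.5 + 745.5 ns.

τ = 1480 ns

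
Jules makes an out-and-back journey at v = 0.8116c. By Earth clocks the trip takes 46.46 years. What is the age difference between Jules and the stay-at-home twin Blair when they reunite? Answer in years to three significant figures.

Δt − τ = 19.3 years

γ = 1/√(1 − 0.8116²) = 1/√0.3413 = 1.712
Jules's elapsed proper time: τ = 46.46/1.712 = 27.14 years.
Age gap = Δt − τ = 46.46 − 27.14 years.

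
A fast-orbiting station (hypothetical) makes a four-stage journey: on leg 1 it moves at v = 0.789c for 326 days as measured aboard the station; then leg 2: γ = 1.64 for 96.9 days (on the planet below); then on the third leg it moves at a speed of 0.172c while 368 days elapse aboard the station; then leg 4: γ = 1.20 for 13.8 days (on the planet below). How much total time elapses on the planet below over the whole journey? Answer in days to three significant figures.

Δt = 1010 days

Leg 1: γ = 1/√(1 − 0.789²) = 1/√0.3775 = 1.628; Δt_1 = 1.628 × 326 = 530.6 days.
Leg 2: 96.9 days is already measured on the planet below.
Leg 3: γ = 1/√(1 − 0.172²) = 1/√0.9704 = 1.015; Δt_3 = 1.015 × 368 = 373.6 days.
Leg 4: 13.8 days is already measured on the planet below.
Total: 530.6 + 96.90 + 373.6 + 13.80 days.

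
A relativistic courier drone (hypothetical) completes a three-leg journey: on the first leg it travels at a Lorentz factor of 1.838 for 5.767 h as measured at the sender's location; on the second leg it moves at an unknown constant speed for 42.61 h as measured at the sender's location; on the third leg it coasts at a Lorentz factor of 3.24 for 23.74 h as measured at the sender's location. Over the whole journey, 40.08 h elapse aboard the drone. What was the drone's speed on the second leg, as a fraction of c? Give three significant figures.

β = 0.719

Leg 1: γ = 1.838; τ_1 = 5.767/1.838 = 3.138 h.
Leg 2: speed unknown; τ_2 = 42.61/γ_2.
Leg 3: γ = 3.24; τ_3 = 23.74/3.240 = 7.327 h.
Total proper time: 3.138 + τ_2 + 7.327 = 40.08, so τ_2 = 40.08 − 10.46 = 29.62 h.
γ_2 = 42.61/29.62 = 1.439; β = √(1 − 1/γ²) = √0.5169.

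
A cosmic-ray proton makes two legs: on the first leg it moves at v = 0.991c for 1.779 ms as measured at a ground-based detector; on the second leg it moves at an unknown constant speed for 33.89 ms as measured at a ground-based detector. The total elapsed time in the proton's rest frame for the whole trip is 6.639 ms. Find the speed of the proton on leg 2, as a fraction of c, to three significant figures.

β = 0.982

Leg 1: γ = 1/√(1 − 0.991²) = 1/√0.01792 = 7.470; τ_1 = 1.779/7.470 = 0.2381 ms.
Leg 2: speed unknown; τ_2 = 33.89/γ_2.
Total proper time: 0.2381 + τ_2 = 6.639, so τ_2 = 6.639 − 0.2381 = 6.401 ms.
γ_2 = 33.89/6.401 = 5.295; β = √(1 − 1/γ²) = √0.9643.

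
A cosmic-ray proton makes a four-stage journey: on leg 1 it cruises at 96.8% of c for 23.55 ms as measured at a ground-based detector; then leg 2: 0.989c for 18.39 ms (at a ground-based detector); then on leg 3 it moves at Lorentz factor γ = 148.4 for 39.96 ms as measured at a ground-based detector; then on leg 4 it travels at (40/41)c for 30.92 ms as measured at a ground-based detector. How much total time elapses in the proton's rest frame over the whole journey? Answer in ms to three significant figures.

Leg 1: β = 0.968; γ = 1/√(1 − 0.968²) = 1/√0.06298 = 3.985; τ_1 = 23.55/3.985 = 5.910 ms.
Leg 2: γ = 1/√(1 − 0.989²) = 1/√0.02188 = 6.761; τ_2 = 18.39/6.761 = 2.720 ms.
Leg 3: γ = 148.4; τ_3 = 39.96/148.4 = 0.2693 ms.
Leg 4: γ = 1/√(1 − (40/41)²) = 41/9 ≈ 4.556; τ_4 = 30.92/4.556 = 6.787 ms.
Total: 5.910 + 2.720 + 0.2693 + 6.787 ms.

τ = 15.7 ms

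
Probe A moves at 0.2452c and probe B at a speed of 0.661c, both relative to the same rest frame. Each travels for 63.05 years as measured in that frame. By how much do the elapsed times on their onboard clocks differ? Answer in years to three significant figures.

|τ_A − τ_B| = 13.8 years

A: γ = 1/√(1 − 0.2452²) = 1/√0.9399 = 1.031; τ_A = 63.05/1.031 = 61.13 years.
B: γ = 1/√(1 − 0.661²) = 1/√0.5631 = 1.333; τ_B = 63.05/1.333 = 47.31 years.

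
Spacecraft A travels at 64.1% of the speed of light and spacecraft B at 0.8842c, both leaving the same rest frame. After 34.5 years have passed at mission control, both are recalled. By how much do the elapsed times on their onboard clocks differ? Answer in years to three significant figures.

A: β = 0.641; γ = 1/√(1 − 0.641²) = 1/√0.5891 = 1.303; τ_A = 34.5/1.303 = 26.48 years.
B: γ = 1/√(1 − 0.8842²) = 1/√0.2182 = 2.141; τ_B = 34.5/2.141 = 16.12 years.

|τ_A − τ_B| = 10.4 years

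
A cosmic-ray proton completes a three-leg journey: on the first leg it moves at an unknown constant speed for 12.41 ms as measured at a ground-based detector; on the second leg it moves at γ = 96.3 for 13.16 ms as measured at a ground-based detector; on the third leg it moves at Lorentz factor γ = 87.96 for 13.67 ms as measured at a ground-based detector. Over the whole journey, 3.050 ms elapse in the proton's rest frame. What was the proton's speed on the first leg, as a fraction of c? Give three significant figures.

β = 0.975

Leg 1: speed unknown; τ_1 = 12.41/γ_1.
Leg 2: γ = 96.3; τ_2 = 13.16/96.30 = 0.1367 ms.
Leg 3: γ = 87.96; τ_3 = 13.67/87.96 = 0.1554 ms.
Total proper time: τ_1 + 0.1367 + 0.1554 = 3.050, so τ_1 = 3.050 − 0.2921 = 2.758 ms.
γ_1 = 12.41/2.758 = 4.500; β = √(1 − 1/γ²) = √0.9506.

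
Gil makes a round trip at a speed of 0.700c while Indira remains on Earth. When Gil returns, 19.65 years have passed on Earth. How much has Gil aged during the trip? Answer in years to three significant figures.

γ = 1/√(1 − 0.700²) = 1/√0.5100 = 1.400
Gil's clock measures proper time along the trip: τ = Δt/γ = 19.65/1.400 years.

τ = 14.0 years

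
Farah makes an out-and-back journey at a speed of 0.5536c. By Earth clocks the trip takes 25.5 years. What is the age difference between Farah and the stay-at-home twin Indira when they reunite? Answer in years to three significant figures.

Δt − τ = 4.26 years

γ = 1/√(1 − 0.5536²) = 1/√0.6935 = 1.201
Farah's elapsed proper time: τ = 25.5/1.201 = 21.24 years.
Age gap = Δt − τ = 25.5 − 21.24 years.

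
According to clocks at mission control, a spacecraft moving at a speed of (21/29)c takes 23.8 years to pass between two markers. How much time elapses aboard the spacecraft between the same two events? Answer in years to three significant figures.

τ = 16.4 years

γ = 1/√(1 − (21/29)²) = 29/20 = 1.450
The interval measured at mission control is the dilated one; the clock aboard the spacecraft measures the proper time τ = Δt/γ = 23.8/1.450 years.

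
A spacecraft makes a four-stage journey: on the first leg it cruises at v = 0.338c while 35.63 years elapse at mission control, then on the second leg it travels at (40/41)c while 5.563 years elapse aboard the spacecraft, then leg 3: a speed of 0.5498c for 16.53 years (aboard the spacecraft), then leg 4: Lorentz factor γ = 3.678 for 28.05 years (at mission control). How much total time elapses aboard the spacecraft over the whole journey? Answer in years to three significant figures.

Leg 1: γ = 1/√(1 − 0.338²) = 1/√0.8858 = 1.063; τ_1 = 35.63/1.063 = 33.53 years.
Leg 2: 5.563 years is already measured aboard the spacecraft.
Leg 3: 16.53 years is already measured aboard the spacecraft.
Leg 4: γ = 3.678; τ_4 = 28.05/3.678 = 7.626 years.
Total: 33.53 + 5.563 + 16.53 + 7.626 years.

τ = 63.3 years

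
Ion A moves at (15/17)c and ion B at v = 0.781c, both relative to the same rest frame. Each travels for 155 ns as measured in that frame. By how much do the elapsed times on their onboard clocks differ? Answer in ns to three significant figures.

|τ_A − τ_B| = 23.9 ns

A: γ = 1/√(1 − (15/17)²) = 17/8 = 2.125; τ_A = 155/2.125 = 72.94 ns.
B: γ = 1/√(1 − 0.781²) = 1/√0.3900 = 1.601; τ_B = 155/1.601 = 96.80 ns.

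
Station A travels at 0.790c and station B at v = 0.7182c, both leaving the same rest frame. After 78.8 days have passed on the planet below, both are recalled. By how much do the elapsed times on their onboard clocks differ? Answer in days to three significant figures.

|τ_A − τ_B| = 6.52 days

A: γ = 1/√(1 − 0.790²) = 1/√0.3759 = 1.631; τ_A = 78.8/1.631 = 48.31 days.
B: γ = 1/√(1 − 0.7182²) = 1/√0.4842 = 1.437; τ_B = 78.8/1.437 = 54.83 days.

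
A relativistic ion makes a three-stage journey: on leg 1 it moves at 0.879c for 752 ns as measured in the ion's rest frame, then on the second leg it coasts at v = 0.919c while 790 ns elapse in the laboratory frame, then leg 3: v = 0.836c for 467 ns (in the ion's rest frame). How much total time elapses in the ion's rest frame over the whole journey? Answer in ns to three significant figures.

Leg 1: 752 ns is already measured in the ion's rest frame.
Leg 2: γ = 1/√(1 − 0.919²) = 1/√0.1554 = 2.536; τ_2 = 790/2.536 = 311.5 ns.
Leg 3: 467 ns is already measured in the ion's rest frame.
Total: 752.0 + 311.5 + 467.0 ns.

τ = 1530 ns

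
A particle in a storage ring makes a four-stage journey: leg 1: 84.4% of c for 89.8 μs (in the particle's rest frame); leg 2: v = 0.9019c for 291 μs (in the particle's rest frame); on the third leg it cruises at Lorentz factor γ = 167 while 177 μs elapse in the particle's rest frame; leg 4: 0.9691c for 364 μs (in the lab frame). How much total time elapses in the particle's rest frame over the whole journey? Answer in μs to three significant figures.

Leg 1: 89.8 μs is already measured in the particle's rest frame.
Leg 2: 291 μs is already measured in the particle's rest frame.
Leg 3: 177 μs is already measured in the particle's rest frame.
Leg 4: γ = 1/√(1 − 0.9691²) = 1/√0.06085 = 4.054; τ_4 = 364/4.054 = 89.79 μs.
Total: 89.80 + 291.0 + 177.0 + 89.79 μs.

τ = 648 μs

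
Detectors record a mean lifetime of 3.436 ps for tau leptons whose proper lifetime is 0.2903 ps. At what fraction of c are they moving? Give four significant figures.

β = 0.9964

γ = Δt/τ₀ = 3.436/0.2903 = 11.84
β = √(1 − 1/γ²) = √(1 − 0.007138) = √0.9929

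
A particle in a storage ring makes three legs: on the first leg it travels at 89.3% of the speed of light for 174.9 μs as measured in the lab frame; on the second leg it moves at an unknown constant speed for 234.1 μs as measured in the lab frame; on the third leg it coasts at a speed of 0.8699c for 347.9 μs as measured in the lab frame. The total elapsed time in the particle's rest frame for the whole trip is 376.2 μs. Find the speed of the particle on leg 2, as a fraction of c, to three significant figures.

β = 0.843

Leg 1: β = 0.893; γ = 1/√(1 − 0.893²) = 1/√0.2026 = 2.222; τ_1 = 174.9/2.222 = 78.71 μs.
Leg 2: speed unknown; τ_2 = 234.1/γ_2.
Leg 3: γ = 1/√(1 − 0.8699²) = 1/√0.2433 = 2.027; τ_3 = 347.9/2.027 = 171.6 μs.
Total proper time: 78.71 + τ_2 + 171.6 = 376.2, so τ_2 = 376.2 − 250.3 = 125.9 μs.
γ_2 = 234.1/125.9 = 1.860; β = √(1 − 1/γ²) = √0.7108.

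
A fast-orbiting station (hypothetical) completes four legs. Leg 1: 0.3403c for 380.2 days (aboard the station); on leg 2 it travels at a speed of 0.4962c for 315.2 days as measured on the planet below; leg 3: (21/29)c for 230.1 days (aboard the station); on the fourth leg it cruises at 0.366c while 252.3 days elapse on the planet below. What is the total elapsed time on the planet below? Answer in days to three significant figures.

Δt = 1310 days

Leg 1: γ = 1/√(1 − 0.3403²) = 1/√0.8842 = 1.063; Δt_1 = 1.063 × 380.2 = 404.3 days.
Leg 2: 315.2 days is already measured on the planet below.
Leg 3: γ = 1/√(1 − (21/29)²) = 29/20 = 1.450; Δt_3 = 1.450 × 230.1 = 333.6 days.
Leg 4: 252.3 days is already measured on the planet below.
Total: 404.3 + 315.2 + 333.6 + 252.3 days.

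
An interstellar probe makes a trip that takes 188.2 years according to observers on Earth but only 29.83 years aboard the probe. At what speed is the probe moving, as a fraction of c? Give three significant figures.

β = 0.987

The proper time is measured aboard the probe (both events occur at the probe's location); Δt is measured on Earth. γ = Δt/τ = 188.2/29.83 = 6.309.
β = √(1 − 1/γ²) = √(1 − 0.02512) = √0.9749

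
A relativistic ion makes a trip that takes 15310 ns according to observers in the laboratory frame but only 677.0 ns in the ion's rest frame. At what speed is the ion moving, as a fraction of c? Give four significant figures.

v = 0.9990c

The proper time is measured in the ion's rest frame (both events occur at the ion's location); Δt is measured in the laboratory frame. γ = Δt/τ = 15310/677.0 = 22.61.
β = √(1 − 1/γ²) = √(1 − 0.001955) = √0.9980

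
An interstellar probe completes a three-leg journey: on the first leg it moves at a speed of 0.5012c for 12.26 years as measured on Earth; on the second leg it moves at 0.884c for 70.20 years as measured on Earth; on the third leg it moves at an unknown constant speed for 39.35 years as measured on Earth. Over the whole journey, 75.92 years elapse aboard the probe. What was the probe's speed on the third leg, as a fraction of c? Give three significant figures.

β = 0.564

Leg 1: γ = 1/√(1 − 0.5012²) = 1/√0.7488 = 1.156; τ_1 = 12.26/1.156 = 10.61 years.
Leg 2: γ = 1/√(1 − 0.884²) = 1/√0.2185 = 2.139; τ_2 = 70.20/2.139 = 32.82 years.
Leg 3: speed unknown; τ_3 = 39.35/γ_3.
Total proper time: 10.61 + 32.82 + τ_3 = 75.92, so τ_3 = 75.92 − 43.43 = 32.49 years.
γ_3 = 39.35/32.49 = 1.211; β = √(1 − 1/γ²) = √0.3181.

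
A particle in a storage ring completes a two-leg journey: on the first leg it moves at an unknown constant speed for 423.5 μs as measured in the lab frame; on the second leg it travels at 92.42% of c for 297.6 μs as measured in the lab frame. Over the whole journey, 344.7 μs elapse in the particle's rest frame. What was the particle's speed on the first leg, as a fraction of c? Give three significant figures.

β = 0.838

Leg 1: speed unknown; τ_1 = 423.5/γ_1.
Leg 2: β = 0.9242; γ = 1/√(1 − 0.9242²) = 1/√0.1459 = 2.618; τ_2 = 297.6/2.618 = 113.7 μs.
Total proper time: τ_1 + 113.7 = 344.7, so τ_1 = 344.7 − 113.7 = 231.0 μs.
γ_1 = 423.5/231.0 = 1.833; β = √(1 − 1/γ²) = √0.7024.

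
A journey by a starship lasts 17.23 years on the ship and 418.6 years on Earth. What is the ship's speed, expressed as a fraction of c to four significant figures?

The proper time is measured on the ship (both events occur at the ship's location); Δt is measured on Earth. γ = Δt/τ = 418.6/17.23 = 24.29.
β = √(1 − 1/γ²) = √(1 − 0.001694) = √0.9983

β = 0.9992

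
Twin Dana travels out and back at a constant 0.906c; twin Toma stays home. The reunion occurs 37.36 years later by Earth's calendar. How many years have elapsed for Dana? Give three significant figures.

γ = 1/√(1 − 0.906²) = 1/√0.1792 = 2.363
Dana's clock measures proper time along the trip: τ = Δt/γ = 37.36/2.363 years.

τ = 15.8 years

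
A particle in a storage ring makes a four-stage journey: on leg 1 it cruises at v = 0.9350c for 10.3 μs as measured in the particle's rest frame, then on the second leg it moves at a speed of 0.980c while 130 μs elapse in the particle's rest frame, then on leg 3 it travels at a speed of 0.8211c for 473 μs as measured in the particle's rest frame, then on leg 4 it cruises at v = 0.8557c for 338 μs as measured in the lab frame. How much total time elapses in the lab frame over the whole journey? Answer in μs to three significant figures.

Leg 1: γ = 1/√(1 − 0.9350²) = 1/√0.1258 = 2.820; Δt_1 = 2.820 × 10.3 = 29.04 μs.
Leg 2: γ = 1/√(1 − 0.980²) = 1/√0.03960 = 5.025; Δt_2 = 5.025 × 130 = 653.3 μs.
Leg 3: γ = 1/√(1 − 0.8211²) = 1/√0.3258 = 1.752; Δt_3 = 1.752 × 473 = 828.7 μs.
Leg 4: 338 μs is already measured in the lab frame.
Total: 29.04 + 653.3 + 828.7 + 338.0 μs.

Δt = 1850 μs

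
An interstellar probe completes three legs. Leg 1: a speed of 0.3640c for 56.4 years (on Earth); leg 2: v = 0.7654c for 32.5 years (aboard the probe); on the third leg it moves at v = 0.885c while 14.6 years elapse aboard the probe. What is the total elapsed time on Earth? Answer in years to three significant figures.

Leg 1: 56.4 years is already measured on Earth.
Leg 2: γ = 1/√(1 − 0.7654²) = 1/√0.4142 = 1.554; Δt_2 = 1.554 × 32.5 = 50.50 years.
Leg 3: γ = 1/√(1 − 0.885²) = 1/√0.2168 = 2.148; Δt_3 = 2.148 × 14.6 = 31.36 years.
Total: 56.40 + 50.50 + 31.36 years.

Δt = 138 years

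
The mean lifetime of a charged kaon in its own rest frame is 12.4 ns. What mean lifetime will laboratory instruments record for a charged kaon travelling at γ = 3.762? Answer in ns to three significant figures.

γ = 3.762
The rest-frame lifetime is the proper time; the lab measures the dilated interval Δt = γτ₀ = 3.762 × 12.4 ns.

Δt = 46.6 ns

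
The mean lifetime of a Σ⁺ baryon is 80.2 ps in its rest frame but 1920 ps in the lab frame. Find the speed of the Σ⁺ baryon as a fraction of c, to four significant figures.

γ = Δt/τ₀ = 1920/80.2 = 23.94
β = √(1 − 1/γ²) = √(1 − 0.001745) = √0.9983

β = 0.9991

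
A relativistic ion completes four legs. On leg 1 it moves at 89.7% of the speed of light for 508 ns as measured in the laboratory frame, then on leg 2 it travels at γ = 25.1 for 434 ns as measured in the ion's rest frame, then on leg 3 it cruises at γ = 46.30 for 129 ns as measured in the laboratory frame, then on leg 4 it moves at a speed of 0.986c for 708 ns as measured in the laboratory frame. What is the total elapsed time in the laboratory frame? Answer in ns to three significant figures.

Δt = 1.22×10⁴ ns

Leg 1: 508 ns is already measured in the laboratory frame.
Leg 2: γ = 25.1; Δt_2 = 25.10 × 434 = 1.089×10⁴ ns.
Leg 3: 129 ns is already measured in the laboratory frame.
Leg 4: 708 ns is already measured in the laboratory frame.
Total: 508.0 + 1.089×10⁴ + 129.0 + 708.0 ns.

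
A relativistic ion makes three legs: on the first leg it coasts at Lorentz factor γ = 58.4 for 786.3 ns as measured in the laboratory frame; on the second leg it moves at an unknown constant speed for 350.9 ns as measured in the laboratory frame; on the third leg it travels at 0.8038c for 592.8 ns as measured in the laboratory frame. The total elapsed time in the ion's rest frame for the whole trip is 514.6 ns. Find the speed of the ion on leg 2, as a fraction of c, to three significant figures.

β = 0.906

Leg 1: γ = 58.4; τ_1 = 786.3/58.40 = 13.46 ns.
Leg 2: speed unknown; τ_2 = 350.9/γ_2.
Leg 3: γ = 1/√(1 − 0.8038²) = 1/√0.3539 = 1.681; τ_3 = 592.8/1.681 = 352.7 ns.
Total proper time: 13.46 + τ_2 + 352.7 = 514.6, so τ_2 = 514.6 − 366.1 = 148.5 ns.
γ_2 = 350.9/148.5 = 2.363; β = √(1 − 1/γ²) = √0.8210.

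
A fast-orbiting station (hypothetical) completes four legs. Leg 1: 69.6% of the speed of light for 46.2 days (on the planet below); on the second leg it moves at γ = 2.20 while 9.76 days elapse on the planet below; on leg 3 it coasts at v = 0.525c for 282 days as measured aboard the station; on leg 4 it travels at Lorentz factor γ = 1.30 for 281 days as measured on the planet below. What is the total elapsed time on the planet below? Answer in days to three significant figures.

Δt = 668 days

Leg 1: 46.2 days is already measured on the planet below.
Leg 2: 9.76 days is already measured on the planet below.
Leg 3: γ = 1/√(1 − 0.525²) = 1/√0.7244 = 1.175; Δt_3 = 1.175 × 282 = 331.3 days.
Leg 4: 281 days is already measured on the planet below.
Total: 46.20 + 9.760 + 331.3 + 281.0 days.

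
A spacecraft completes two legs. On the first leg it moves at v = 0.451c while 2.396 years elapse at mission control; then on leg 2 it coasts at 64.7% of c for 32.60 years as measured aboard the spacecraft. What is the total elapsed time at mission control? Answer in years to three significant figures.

Δt = 45.2 years

Leg 1: 2.396 years is already measured at mission control.
Leg 2: β = 0.647; γ = 1/√(1 − 0.647²) = 1/√0.5814 = 1.311; Δt_2 = 1.311 × 32.60 = 42.75 years.
Total: 2.396 + 42.75 years.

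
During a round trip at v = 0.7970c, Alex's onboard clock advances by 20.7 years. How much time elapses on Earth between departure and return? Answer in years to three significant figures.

γ = 1/√(1 − 0.7970²) = 1/√0.3648 = 1.656
Earth-frame duration is the dilated interval: Δt = γτ = 1.656 × 20.7 years.

Δt = 34.3 years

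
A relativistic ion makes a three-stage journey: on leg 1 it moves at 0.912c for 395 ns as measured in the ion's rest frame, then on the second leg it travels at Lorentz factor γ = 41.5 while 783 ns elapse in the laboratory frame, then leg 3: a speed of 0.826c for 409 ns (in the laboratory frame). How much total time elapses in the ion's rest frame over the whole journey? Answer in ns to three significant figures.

Leg 1: 395 ns is already measured in the ion's rest frame.
Leg 2: γ = 41.5; τ_2 = 783/41.50 = 18.87 ns.
Leg 3: γ = 1/√(1 − 0.826²) = 1/√0.3177 = 1.774; τ_3 = 409/1.774 = 230.5 ns.
Total: 395.0 + 18.87 + 230.5 ns.

τ = 644 ns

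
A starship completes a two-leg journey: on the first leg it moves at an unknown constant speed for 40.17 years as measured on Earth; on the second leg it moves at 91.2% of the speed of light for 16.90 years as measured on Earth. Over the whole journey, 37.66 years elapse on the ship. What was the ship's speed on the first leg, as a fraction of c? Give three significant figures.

Leg 1: speed unknown; τ_1 = 40.17/γ_1.
Leg 2: β = 0.912; γ = 1/√(1 − 0.912²) = 1/√0.1683 = 2.438; τ_2 = 16.90/2.438 = 6.932 years.
Total proper time: τ_1 + 6.932 = 37.66, so τ_1 = 37.66 − 6.932 = 30.73 years.
γ_1 = 40.17/30.73 = 1.307; β = √(1 − 1/γ²) = √0.4149.

β = 0.644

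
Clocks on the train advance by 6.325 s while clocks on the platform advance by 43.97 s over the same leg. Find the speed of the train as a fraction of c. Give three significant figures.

The proper time is measured on the train (both events occur at the train's location); Δt is measured on the platform. γ = Δt/τ = 43.97/6.325 = 6.952.
β = √(1 − 1/γ²) = √(1 − 0.02069) = √0.9793

β = 0.990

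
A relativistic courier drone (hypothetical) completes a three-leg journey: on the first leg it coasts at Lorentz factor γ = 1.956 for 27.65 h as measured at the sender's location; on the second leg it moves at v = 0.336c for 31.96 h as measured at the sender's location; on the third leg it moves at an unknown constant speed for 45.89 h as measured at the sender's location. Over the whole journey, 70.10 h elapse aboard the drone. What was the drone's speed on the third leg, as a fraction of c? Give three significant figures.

Leg 1: γ = 1.956; τ_1 = 27.65/1.956 = 14.14 h.
Leg 2: γ = 1/√(1 − 0.336²) = 1/√0.8871 = 1.062; τ_2 = 31.96/1.062 = 30.10 h.
Leg 3: speed unknown; τ_3 = 45.89/γ_3.
Total proper time: 14.14 + 30.10 + τ_3 = 70.10, so τ_3 = 70.10 − 44.24 = 25.86 h.
γ_3 = 45.89/25.86 = 1.774; β = √(1 − 1/γ²) = √0.6824.

β = 0.826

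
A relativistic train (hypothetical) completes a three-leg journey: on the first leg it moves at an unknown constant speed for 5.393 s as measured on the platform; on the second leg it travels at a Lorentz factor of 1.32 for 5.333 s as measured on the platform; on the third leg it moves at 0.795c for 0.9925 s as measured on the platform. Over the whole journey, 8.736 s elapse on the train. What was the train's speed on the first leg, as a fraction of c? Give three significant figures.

β = 0.651

Leg 1: speed unknown; τ_1 = 5.393/γ_1.
Leg 2: γ = 1.32; τ_2 = 5.333/1.320 = 4.040 s.
Leg 3: γ = 1/√(1 − 0.795²) = 1/√0.3680 = 1.649; τ_3 = 0.9925/1.649 = 0.6021 s.
Total proper time: τ_1 + 4.040 + 0.6021 = 8.736, so τ_1 = 8.736 − 4.642 = 4.094 s.
γ_1 = 5.393/4.094 = 1.317; β = √(1 − 1/γ²) = √0.4238.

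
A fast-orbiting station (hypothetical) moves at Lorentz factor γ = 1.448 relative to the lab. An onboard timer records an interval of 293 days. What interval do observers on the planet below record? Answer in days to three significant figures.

Δt = 424 days

γ = 1.448
The interval measured aboard the station is the proper time (both events occur at the same place in that frame); the lab-frame interval is Δt = γτ = 1.448 × 293 days.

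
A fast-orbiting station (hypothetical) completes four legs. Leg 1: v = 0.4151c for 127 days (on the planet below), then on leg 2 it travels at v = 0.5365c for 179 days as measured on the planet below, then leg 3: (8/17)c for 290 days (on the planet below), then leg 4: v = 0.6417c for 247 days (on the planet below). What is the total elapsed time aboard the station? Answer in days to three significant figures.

Leg 1: γ = 1/√(1 − 0.4151²) = 1/√0.8277 = 1.099; τ_1 = 127/1.099 = 115.5 days.
Leg 2: γ = 1/√(1 − 0.5365²) = 1/√0.7122 = 1.185; τ_2 = 179/1.185 = 151.1 days.
Leg 3: γ = 1/√(1 − (8/17)²) = 17/15 ≈ 1.133; τ_3 = 290/1.133 = 255.9 days.
Leg 4: γ = 1/√(1 − 0.6417²) = 1/√0.5882 = 1.304; τ_4 = 247/1.304 = 189.4 days.
Total: 115.5 + 151.1 + 255.9 + 189.4 days.

τ = 712 days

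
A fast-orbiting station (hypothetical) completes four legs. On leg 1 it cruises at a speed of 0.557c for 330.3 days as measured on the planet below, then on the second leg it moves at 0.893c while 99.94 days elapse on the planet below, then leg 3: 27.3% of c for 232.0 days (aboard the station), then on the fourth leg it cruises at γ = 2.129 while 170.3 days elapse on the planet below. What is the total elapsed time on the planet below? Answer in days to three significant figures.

Leg 1: 330.3 days is already measured on the planet below.
Leg 2: 99.94 days is already measured on the planet below.
Leg 3: β = 0.273; γ = 1/√(1 − 0.273²) = 1/√0.9255 = 1.039; Δt_3 = 1.039 × 232.0 = 241.2 days.
Leg 4: 170.3 days is already measured on the planet below.
Total: 330.3 + 99.94 + 241.2 + 170.3 days.

Δt = 842 days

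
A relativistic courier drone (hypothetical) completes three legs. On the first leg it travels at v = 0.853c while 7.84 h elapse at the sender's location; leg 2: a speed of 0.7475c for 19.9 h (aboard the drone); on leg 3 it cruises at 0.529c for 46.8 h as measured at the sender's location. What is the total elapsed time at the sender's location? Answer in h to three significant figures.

Δt = 84.6 h

Leg 1: 7.84 h is already measured at the sender's location.
Leg 2: γ = 1/√(1 − 0.7475²) = 1/√0.4412 = 1.505; Δt_2 = 1.505 × 19.9 = 29.96 h.
Leg 3: 46.8 h is already measured at the sender's location.
Total: 7.840 + 29.96 + 46.80 h.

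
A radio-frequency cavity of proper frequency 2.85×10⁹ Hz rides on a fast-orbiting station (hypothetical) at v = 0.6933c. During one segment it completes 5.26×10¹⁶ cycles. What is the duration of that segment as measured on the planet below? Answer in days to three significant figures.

Δt = 296 days

γ = 1/√(1 − 0.6933²) = 1/√0.5193 = 1.388
Proper time for N cycles: τ = N/f = 5.26×10¹⁶/(2.85×10⁹) = 1.846×10⁷ s = 213.6 days.
Lab-frame duration Δt = γτ = 1.388 × 213.6 = 296.4 days.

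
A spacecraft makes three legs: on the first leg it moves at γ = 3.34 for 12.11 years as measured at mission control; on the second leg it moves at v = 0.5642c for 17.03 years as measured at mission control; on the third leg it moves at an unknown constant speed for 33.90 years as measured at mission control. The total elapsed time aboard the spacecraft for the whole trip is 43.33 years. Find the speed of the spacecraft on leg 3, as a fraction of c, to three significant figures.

Leg 1: γ = 3.34; τ_1 = 12.11/3.340 = 3.626 years.
Leg 2: γ = 1/√(1 − 0.5642²) = 1/√0.6817 = 1.211; τ_2 = 17.03/1.211 = 14.06 years.
Leg 3: speed unknown; τ_3 = 33.90/γ_3.
Total proper time: 3.626 + 14.06 + τ_3 = 43.33, so τ_3 = 43.33 − 17.69 = 25.64 years.
γ_3 = 33.90/25.64 = 1.322; β = √(1 − 1/γ²) = √0.4278.

β = 0.654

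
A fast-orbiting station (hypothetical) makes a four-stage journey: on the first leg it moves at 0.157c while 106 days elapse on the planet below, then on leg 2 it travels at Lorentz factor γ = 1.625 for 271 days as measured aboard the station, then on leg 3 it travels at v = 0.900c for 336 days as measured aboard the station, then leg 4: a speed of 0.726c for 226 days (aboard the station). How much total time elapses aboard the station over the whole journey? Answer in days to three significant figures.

Leg 1: γ = 1/√(1 − 0.157²) = 1/√0.9754 = 1.013; τ_1 = 106/1.013 = 104.7 days.
Leg 2: 271 days is already measured aboard the station.
Leg 3: 336 days is already measured aboard the station.
Leg 4: 226 days is already measured aboard the station.
Total: 104.7 + 271.0 + 336.0 + 226.0 days.

τ = 938 days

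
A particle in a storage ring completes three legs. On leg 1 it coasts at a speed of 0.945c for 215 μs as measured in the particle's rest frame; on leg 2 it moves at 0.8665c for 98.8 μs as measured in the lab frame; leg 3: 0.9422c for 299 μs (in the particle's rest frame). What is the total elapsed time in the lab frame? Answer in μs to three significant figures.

Δt = 1650 μs

Leg 1: γ = 1/√(1 − 0.945²) = 1/√0.1070 = 3.057; Δt_1 = 3.057 × 215 = 657.4 μs.
Leg 2: 98.8 μs is already measured in the lab frame.
Leg 3: γ = 1/√(1 − 0.9422²) = 1/√0.1123 = 2.985; Δt_3 = 2.985 × 299 = 892.4 μs.
Total: 657.4 + 98.80 + 892.4 μs.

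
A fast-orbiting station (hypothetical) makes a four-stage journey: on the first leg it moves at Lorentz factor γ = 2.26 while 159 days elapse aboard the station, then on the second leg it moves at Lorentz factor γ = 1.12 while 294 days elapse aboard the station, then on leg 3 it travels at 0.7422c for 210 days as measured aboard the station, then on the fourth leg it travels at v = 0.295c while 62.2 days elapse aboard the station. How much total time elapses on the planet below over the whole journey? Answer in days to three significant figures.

Δt = 1070 days

Leg 1: γ = 2.26; Δt_1 = 2.260 × 159 = 359.3 days.
Leg 2: γ = 1.12; Δt_2 = 1.120 × 294 = 329.3 days.
Leg 3: γ = 1/√(1 − 0.7422²) = 1/√0.4491 = 1.492; Δt_3 = 1.492 × 210 = 313.3 days.
Leg 4: γ = 1/√(1 − 0.295²) = 1/√0.9130 = 1.047; Δt_4 = 1.047 × 62.2 = 65.10 days.
Total: 359.3 + 329.3 + 313.3 + 65.10 days.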